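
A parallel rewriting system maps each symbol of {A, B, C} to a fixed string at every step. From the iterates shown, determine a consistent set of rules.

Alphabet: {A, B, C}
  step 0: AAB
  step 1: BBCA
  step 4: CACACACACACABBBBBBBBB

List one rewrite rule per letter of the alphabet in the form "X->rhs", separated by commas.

A->B, B->CA, C->BB

  step 0 ⇒ step 1: AAB ⇒ B·B·CA
    A ↦ B
    B ↦ CA
    C ↦ BB  (constrained at step 1)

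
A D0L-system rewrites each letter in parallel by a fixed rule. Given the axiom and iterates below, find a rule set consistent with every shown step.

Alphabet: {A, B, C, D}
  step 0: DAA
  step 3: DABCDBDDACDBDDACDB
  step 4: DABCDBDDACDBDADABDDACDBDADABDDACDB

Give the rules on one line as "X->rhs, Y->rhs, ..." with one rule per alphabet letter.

A->B, B->CDB, C->D, D->DA

  step 3 ⇒ step 4: DABCDBDDACDBDDACDB ⇒ DA·B·CDB·D·DA·CDB·DA·DA·B·D·DA·CDB·DA·DA·B·D·DA·CDB
    A ↦ B
    B ↦ CDB
    C ↦ D
    D ↦ DA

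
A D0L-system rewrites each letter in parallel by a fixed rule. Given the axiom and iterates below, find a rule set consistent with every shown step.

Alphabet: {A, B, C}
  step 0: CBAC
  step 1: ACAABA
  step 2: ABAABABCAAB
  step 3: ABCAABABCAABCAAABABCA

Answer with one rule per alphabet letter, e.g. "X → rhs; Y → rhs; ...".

A->AB, B->CA, C->A

  step 2 ⇒ step 3: ABAABABCAAB ⇒ AB·CA·AB·AB·CA·AB·CA·A·AB·AB·CA
    A ↦ AB
    B ↦ CA
    C ↦ A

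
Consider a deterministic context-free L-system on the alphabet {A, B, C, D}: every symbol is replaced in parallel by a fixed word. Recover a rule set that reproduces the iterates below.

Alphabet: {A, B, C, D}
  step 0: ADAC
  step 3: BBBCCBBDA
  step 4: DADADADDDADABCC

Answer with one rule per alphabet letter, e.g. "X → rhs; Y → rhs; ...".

  step 3 ⇒ step 4: BBBCCBBDA ⇒ DA·DA·DA·D·D·DA·DA·B·CC
    A ↦ CC
    B ↦ DA
    C ↦ D
    D ↦ B

A->CC, B->DA, C->D, D->B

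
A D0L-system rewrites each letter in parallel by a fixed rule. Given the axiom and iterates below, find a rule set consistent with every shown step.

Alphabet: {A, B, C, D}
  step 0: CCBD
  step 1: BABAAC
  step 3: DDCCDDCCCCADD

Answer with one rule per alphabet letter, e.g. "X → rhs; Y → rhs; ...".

A->DD, B->A, C->BA, D->C

  step 0 ⇒ step 1: CCBD ⇒ BA·BA·A·C
    B ↦ A
    C ↦ BA
    D ↦ C
    A ↦ DD  (constrained at step 1)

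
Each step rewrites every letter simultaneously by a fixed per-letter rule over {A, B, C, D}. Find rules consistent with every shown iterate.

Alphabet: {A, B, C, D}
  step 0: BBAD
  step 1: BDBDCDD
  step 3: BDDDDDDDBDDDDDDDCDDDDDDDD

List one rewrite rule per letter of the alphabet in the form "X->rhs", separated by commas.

  step 0 ⇒ step 1: BBAD ⇒ BD·BD·C·DD
    A ↦ C
    B ↦ BD
    D ↦ DD
    C ↦ A  (constrained at step 1)

A->C, B->BD, C->A, D->DD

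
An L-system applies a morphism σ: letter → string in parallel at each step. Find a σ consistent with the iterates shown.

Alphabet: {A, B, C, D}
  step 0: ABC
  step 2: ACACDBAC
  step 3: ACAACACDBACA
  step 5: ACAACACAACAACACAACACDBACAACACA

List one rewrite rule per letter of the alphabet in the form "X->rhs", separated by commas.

A->AC, B->DB, C->A, D->C

  step 2 ⇒ step 3: ACACDBAC ⇒ AC·A·AC·A·C·DB·AC·A
    A ↦ AC
    B ↦ DB
    C ↦ A
    D ↦ C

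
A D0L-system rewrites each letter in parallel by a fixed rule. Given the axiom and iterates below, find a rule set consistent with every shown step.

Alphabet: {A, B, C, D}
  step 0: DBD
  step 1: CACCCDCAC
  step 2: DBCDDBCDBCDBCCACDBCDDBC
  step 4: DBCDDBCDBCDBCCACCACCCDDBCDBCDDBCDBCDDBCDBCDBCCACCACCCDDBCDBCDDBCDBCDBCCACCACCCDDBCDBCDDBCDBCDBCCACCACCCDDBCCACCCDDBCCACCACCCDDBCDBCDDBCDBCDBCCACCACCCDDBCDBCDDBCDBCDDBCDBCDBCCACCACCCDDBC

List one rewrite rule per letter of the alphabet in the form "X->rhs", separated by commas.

A->D, B->CCD, C->DBC, D->CAC

  step 1 ⇒ step 2: CACCCDCAC ⇒ DBC·D·DBC·DBC·DBC·CAC·DBC·D·DBC
    A ↦ D
    C ↦ DBC
    D ↦ CAC
  step 0 ⇒ step 1: DBD ⇒ CAC·CCD·CAC
    B ↦ CCD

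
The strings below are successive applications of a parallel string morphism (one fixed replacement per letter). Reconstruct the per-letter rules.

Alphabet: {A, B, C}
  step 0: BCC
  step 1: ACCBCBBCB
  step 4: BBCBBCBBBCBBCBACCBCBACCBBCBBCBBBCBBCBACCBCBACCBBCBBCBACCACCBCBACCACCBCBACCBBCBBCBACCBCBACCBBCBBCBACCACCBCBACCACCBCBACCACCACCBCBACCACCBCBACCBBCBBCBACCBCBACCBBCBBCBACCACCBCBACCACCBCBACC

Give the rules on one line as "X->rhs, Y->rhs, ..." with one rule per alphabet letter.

A->B, B->ACC, C->BCB

  step 0 ⇒ step 1: BCC ⇒ ACC·BCB·BCB
    B ↦ ACC
    C ↦ BCB
    A ↦ B  (constrained at step 1)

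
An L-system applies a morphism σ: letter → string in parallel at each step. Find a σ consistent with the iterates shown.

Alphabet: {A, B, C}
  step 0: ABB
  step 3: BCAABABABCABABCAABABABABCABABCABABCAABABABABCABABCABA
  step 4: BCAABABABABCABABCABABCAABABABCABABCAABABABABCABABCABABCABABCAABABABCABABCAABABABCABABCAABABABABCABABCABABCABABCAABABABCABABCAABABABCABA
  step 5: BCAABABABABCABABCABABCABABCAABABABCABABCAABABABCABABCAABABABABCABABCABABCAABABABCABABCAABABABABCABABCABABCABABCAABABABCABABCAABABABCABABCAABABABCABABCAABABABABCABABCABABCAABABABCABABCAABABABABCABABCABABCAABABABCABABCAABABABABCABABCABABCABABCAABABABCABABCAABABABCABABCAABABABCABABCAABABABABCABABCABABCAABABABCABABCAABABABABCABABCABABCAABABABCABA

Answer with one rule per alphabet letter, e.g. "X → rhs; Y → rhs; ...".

A->BA, B->BCA, C->ABA

  step 4 ⇒ step 5: BCAABABABABCABABCABABCAABABABCABABCAABABABABCABABCABABCABABCAABABABCABABCAABABABCABABCAABABABABCABABCABABCABABCAABABABCABABCAABABABCABA ⇒ BCA·ABA·BA·BA·BCA·BA·BCA·BA·BCA·BA·BCA·ABA·BA·BCA·BA·BCA·ABA·BA·BCA·BA·BCA·ABA·BA·BA·BCA·BA·BCA·BA·BCA·ABA·BA·BCA·BA·BCA·ABA·BA·BA·BCA·BA·BCA·BA·BCA·BA·BCA·ABA·BA·BCA·BA·BCA·ABA·BA·BCA·BA·BCA·ABA·BA·BCA·BA·BCA·ABA·BA·BA·BCA·BA·BCA·BA·BCA·ABA·BA·BCA·BA·BCA·ABA·BA·BA·BCA·BA·BCA·BA·BCA·ABA·BA·BCA·BA·BCA·ABA·BA·BA·BCA·BA·BCA·BA·BCA·BA·BCA·ABA·BA·BCA·BA·BCA·ABA·BA·BCA·BA·BCA·ABA·BA·BCA·BA·BCA·ABA·BA·BA·BCA·BA·BCA·BA·BCA·ABA·BA·BCA·BA·BCA·ABA·BA·BA·BCA·BA·BCA·BA·BCA·ABA·BA·BCA·BA
    A ↦ BA
    B ↦ BCA
    C ↦ ABA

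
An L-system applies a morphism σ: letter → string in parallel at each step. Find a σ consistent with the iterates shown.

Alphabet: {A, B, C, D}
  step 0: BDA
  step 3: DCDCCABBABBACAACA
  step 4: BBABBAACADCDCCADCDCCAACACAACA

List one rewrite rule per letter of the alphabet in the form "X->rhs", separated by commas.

  step 3 ⇒ step 4: DCDCCABBABBACAACA ⇒ BB·A·BB·A·A·CA·DC·DC·CA·DC·DC·CA·A·CA·CA·A·CA
    A ↦ CA
    B ↦ DC
    C ↦ A
    D ↦ BB

A->CA, B->DC, C->A, D->BB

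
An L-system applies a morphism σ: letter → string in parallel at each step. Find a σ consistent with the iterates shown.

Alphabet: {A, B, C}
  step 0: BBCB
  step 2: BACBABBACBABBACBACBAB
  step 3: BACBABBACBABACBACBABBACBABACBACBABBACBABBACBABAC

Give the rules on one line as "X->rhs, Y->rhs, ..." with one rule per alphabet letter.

  step 2 ⇒ step 3: BACBABBACBABBACBACBAB ⇒ BAC·BA·B·BAC·BA·BAC·BAC·BA·B·BAC·BA·BAC·BAC·BA·B·BAC·BA·B·BAC·BA·BAC
    A ↦ BA
    B ↦ BAC
    C ↦ B

A->BA, B->BAC, C->B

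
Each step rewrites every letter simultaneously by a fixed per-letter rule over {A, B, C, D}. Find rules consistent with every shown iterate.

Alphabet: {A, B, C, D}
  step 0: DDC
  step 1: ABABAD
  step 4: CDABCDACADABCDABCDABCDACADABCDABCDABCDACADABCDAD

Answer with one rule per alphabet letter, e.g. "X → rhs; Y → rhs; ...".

  step 0 ⇒ step 1: DDC ⇒ AB·AB·AD
    C ↦ AD
    D ↦ AB
    A ↦ CD  (constrained at step 1)
    B ↦ AC  (constrained at step 1)

A->CD, B->AC, C->AD, D->AB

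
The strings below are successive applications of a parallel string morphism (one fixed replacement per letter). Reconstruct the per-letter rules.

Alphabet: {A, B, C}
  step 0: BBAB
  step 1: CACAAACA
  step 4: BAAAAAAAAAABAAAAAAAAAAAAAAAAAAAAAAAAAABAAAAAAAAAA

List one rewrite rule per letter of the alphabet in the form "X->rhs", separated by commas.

  step 0 ⇒ step 1: BBAB ⇒ CA·CA·AA·CA
    A ↦ AA
    B ↦ CA
    C ↦ B  (constrained at step 1)

A->AA, B->CA, C->B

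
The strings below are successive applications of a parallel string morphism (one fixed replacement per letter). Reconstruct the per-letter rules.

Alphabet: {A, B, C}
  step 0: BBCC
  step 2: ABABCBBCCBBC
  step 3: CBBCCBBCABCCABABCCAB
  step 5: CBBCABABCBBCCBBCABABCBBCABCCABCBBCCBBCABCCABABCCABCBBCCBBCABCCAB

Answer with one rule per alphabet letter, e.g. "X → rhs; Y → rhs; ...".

  step 2 ⇒ step 3: ABABCBBCCBBC ⇒ CBB·C·CBB·C·AB·C·C·AB·AB·C·C·AB
    A ↦ CBB
    B ↦ C
    C ↦ AB

A->CBB, B->C, C->AB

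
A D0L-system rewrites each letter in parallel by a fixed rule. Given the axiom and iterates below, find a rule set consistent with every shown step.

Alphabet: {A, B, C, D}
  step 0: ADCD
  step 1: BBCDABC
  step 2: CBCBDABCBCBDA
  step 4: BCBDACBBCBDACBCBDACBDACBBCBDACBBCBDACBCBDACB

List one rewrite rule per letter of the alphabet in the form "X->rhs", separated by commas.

  step 1 ⇒ step 2: BBCDABC ⇒ CB·CB·DA·BC·B·CB·DA
    A ↦ B
    B ↦ CB
    C ↦ DA
    D ↦ BC

A->B, B->CB, C->DA, D->BC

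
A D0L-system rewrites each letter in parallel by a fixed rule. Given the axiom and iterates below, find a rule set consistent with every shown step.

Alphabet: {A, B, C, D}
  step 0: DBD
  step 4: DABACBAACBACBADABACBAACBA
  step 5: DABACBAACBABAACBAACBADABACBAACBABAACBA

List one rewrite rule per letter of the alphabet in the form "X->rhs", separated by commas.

  step 4 ⇒ step 5: DABACBAACBACBADABACBAACBA ⇒ DA·BA·C·BA·A·C·BA·BA·A·C·BA·A·C·BA·DA·BA·C·BA·A·C·BA·BA·A·C·BA
    A ↦ BA
    B ↦ C
    C ↦ A
    D ↦ DA

A->BA, B->C, C->A, D->DA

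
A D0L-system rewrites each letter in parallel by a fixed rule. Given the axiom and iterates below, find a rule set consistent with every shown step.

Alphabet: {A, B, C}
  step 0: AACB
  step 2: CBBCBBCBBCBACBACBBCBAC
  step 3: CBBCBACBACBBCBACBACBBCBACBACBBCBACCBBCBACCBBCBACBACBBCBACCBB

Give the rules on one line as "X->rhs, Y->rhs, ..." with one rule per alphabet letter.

  step 2 ⇒ step 3: CBBCBBCBBCBACBACBBCBAC ⇒ CBB·CBA·CBA·CBB·CBA·CBA·CBB·CBA·CBA·CBB·CBA·C·CBB·CBA·C·CBB·CBA·CBA·CBB·CBA·C·CBB
    A ↦ C
    B ↦ CBA
    C ↦ CBB

A->C, B->CBA, C->CBB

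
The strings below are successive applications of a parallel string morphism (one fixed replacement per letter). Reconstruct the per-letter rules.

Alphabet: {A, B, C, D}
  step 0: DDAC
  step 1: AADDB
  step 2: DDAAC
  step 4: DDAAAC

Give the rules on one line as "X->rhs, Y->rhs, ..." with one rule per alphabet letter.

A->D, B->C, C->DB, D->A

  step 1 ⇒ step 2: AADDB ⇒ D·D·A·A·C
    A ↦ D
    B ↦ C
    D ↦ A
  step 0 ⇒ step 1: DDAC ⇒ A·A·D·DB
    C ↦ DB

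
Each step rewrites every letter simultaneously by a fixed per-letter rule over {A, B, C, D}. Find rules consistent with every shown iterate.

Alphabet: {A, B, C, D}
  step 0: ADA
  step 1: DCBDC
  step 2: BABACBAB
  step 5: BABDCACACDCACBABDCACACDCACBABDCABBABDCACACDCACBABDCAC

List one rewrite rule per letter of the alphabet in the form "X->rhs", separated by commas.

A->DC, B->AC, C->AB, D->B

  step 1 ⇒ step 2: DCBDC ⇒ B·AB·AC·B·AB
    B ↦ AC
    C ↦ AB
    D ↦ B
  step 0 ⇒ step 1: ADA ⇒ DC·B·DC
    A ↦ DC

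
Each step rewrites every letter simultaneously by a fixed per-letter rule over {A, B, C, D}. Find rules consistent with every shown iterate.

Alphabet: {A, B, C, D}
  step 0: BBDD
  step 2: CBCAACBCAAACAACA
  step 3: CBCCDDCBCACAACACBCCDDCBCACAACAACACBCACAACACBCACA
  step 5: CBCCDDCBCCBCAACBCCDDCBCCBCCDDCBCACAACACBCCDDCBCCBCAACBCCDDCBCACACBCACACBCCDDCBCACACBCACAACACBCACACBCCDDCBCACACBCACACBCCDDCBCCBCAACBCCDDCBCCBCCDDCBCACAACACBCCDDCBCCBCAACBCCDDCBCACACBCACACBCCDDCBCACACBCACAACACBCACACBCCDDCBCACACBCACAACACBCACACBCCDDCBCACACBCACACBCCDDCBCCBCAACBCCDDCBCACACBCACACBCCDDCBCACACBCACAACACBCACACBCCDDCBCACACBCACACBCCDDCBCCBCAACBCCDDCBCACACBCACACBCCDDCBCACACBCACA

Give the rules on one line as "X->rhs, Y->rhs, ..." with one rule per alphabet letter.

A->ACA, B->CDD, C->CBC, D->A

  step 2 ⇒ step 3: CBCAACBCAAACAACA ⇒ CBC·CDD·CBC·ACA·ACA·CBC·CDD·CBC·ACA·ACA·ACA·CBC·ACA·ACA·CBC·ACA
    A ↦ ACA
    B ↦ CDD
    C ↦ CBC
    D ↦ A  (constrained at step 0)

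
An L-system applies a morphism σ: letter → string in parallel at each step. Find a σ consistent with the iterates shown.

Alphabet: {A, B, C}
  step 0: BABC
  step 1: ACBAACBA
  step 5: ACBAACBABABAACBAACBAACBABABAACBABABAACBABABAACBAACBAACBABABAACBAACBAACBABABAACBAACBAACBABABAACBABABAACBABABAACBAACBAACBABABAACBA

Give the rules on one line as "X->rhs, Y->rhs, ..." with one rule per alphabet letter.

A->BA, B->AC, C->BA

  step 0 ⇒ step 1: BABC ⇒ AC·BA·AC·BA
    A ↦ BA
    B ↦ AC
    C ↦ BA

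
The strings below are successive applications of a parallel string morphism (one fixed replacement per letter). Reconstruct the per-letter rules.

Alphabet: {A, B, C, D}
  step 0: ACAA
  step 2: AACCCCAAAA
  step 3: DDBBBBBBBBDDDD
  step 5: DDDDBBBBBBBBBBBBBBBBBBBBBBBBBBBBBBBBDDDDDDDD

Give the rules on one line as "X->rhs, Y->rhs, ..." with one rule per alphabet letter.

  step 2 ⇒ step 3: AACCCCAAAA ⇒ D·D·BB·BB·BB·BB·D·D·D·D
    A ↦ D
    C ↦ BB
    B ↦ CC  (constrained at step 3)
    D ↦ AA  (constrained at step 3)

A->D, B->CC, C->BB, D->AA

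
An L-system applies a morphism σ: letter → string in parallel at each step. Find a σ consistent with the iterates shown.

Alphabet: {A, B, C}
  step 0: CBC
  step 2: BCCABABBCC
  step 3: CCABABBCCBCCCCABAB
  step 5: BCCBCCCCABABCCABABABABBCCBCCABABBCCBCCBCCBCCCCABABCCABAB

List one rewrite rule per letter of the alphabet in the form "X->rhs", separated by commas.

A->B, B->CC, C->AB

  step 2 ⇒ step 3: BCCABABBCC ⇒ CC·AB·AB·B·CC·B·CC·CC·AB·AB
    A ↦ B
    B ↦ CC
    C ↦ AB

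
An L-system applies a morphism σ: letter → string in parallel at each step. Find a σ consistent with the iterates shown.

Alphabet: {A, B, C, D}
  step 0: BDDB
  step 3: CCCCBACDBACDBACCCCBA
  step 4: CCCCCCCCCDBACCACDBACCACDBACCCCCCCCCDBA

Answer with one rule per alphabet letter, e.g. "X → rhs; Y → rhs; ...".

A->BA, B->CD, C->CC, D->A

  step 3 ⇒ step 4: CCCCBACDBACDBACCCCBA ⇒ CC·CC·CC·CC·CD·BA·CC·A·CD·BA·CC·A·CD·BA·CC·CC·CC·CC·CD·BA
    A ↦ BA
    B ↦ CD
    C ↦ CC
    D ↦ A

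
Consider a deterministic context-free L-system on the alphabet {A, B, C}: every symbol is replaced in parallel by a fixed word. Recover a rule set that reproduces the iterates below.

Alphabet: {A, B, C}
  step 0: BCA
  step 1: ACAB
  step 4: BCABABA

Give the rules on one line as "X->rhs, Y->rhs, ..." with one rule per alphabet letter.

  step 0 ⇒ step 1: BCA ⇒ A·CA·B
    A ↦ B
    B ↦ A
    C ↦ CA

A->B, B->A, C->CA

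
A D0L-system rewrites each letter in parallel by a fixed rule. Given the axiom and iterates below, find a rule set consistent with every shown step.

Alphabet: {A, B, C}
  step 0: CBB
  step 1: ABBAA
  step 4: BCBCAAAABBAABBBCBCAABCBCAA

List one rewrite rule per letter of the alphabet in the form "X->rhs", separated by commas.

A->BC, B->A, C->ABB

  step 0 ⇒ step 1: CBB ⇒ ABB·A·A
    B ↦ A
    C ↦ ABB
    A ↦ BC  (constrained at step 1)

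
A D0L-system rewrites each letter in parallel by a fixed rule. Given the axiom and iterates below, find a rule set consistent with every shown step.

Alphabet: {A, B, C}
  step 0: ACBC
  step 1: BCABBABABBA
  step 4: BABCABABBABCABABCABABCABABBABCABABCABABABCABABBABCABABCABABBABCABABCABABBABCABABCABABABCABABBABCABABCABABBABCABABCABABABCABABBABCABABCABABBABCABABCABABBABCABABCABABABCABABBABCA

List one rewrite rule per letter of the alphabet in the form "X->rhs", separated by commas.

A->BCA, B->BA, C->BBA

  step 0 ⇒ step 1: ACBC ⇒ BCA·BBA·BA·BBA
    A ↦ BCA
    B ↦ BA
    C ↦ BBA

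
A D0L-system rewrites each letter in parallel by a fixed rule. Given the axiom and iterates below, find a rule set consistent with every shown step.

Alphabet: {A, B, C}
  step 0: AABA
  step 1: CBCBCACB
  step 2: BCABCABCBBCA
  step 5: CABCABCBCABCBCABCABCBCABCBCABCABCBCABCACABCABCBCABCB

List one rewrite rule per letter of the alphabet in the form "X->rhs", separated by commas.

A->CB, B->CA, C->B

  step 1 ⇒ step 2: CBCBCACB ⇒ B·CA·B·CA·B·CB·B·CA
    A ↦ CB
    B ↦ CA
    C ↦ B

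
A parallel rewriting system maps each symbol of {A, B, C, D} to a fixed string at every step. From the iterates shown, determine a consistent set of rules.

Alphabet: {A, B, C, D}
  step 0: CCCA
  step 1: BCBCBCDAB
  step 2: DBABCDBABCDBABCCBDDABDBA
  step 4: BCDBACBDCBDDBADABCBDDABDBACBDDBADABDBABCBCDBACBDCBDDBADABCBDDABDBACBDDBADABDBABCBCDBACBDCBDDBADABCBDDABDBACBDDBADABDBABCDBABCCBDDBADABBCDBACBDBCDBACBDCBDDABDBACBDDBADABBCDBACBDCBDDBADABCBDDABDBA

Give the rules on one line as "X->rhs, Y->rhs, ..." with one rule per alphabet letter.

A->DAB, B->DBA, C->BC, D->CBD

  step 1 ⇒ step 2: BCBCBCDAB ⇒ DBA·BC·DBA·BC·DBA·BC·CBD·DAB·DBA
    A ↦ DAB
    B ↦ DBA
    C ↦ BC
    D ↦ CBD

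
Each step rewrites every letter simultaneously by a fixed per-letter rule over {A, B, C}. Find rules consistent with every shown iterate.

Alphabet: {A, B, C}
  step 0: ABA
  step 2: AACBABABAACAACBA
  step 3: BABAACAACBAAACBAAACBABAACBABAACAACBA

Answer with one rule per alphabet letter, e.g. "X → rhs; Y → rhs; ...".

  step 2 ⇒ step 3: AACBABABAACAACBA ⇒ BA·BA·AC·AAC·BA·AAC·BA·AAC·BA·BA·AC·BA·BA·AC·AAC·BA
    A ↦ BA
    B ↦ AAC
    C ↦ AC

A->BA, B->AAC, C->AC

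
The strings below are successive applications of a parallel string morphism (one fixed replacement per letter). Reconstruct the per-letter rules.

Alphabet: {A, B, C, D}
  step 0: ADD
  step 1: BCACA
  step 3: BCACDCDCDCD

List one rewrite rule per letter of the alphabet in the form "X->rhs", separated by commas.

  step 0 ⇒ step 1: ADD ⇒ B·CA·CA
    A ↦ B
    D ↦ CA
    B ↦ CD  (constrained at step 1)
    C ↦ B  (constrained at step 1)

A->B, B->CD, C->B, D->CA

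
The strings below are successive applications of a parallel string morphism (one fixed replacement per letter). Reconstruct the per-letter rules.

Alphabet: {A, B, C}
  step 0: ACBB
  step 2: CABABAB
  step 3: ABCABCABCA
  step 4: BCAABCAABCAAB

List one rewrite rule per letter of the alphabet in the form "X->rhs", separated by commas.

A->B, B->CA, C->A

  step 3 ⇒ step 4: ABCABCABCA ⇒ B·CA·A·B·CA·A·B·CA·A·B
    A ↦ B
    B ↦ CA
    C ↦ A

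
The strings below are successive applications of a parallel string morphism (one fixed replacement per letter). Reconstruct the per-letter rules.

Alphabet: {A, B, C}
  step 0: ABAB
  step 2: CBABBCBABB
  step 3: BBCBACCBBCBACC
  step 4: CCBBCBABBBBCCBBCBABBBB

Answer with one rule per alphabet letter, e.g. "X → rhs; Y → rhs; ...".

A->BA, B->C, C->BB

  step 3 ⇒ step 4: BBCBACCBBCBACC ⇒ C·C·BB·C·BA·BB·BB·C·C·BB·C·BA·BB·BB
    A ↦ BA
    B ↦ C
    C ↦ BB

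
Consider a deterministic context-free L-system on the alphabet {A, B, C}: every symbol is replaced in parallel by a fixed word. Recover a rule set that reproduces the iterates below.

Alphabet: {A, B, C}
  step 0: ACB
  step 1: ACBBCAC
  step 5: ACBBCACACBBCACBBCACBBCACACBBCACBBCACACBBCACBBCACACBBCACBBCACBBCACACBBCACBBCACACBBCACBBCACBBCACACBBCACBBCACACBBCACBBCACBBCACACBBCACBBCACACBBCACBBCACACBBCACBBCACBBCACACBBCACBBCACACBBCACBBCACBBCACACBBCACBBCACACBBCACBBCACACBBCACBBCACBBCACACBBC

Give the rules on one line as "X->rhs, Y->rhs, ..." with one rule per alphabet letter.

  step 0 ⇒ step 1: ACB ⇒ AC·BBC·AC
    A ↦ AC
    B ↦ AC
    C ↦ BBC

A->AC, B->AC, C->BBC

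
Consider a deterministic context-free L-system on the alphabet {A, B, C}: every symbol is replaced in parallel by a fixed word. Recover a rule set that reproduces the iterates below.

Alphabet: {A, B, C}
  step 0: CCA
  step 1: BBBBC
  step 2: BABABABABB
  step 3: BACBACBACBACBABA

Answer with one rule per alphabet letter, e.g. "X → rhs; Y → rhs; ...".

A->C, B->BA, C->BB

  step 2 ⇒ step 3: BABABABABB ⇒ BA·C·BA·C·BA·C·BA·C·BA·BA
    A ↦ C
    B ↦ BA
  step 0 ⇒ step 1: CCA ⇒ BB·BB·C
    C ↦ BB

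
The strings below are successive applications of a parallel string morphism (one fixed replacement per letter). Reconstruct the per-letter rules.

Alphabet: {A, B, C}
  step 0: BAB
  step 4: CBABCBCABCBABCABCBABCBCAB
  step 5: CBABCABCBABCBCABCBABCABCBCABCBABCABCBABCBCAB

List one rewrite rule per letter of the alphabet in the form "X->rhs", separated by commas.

  step 4 ⇒ step 5: CBABCBCABCBABCABCBABCBCAB ⇒ CB·AB·C·AB·CB·AB·CB·C·AB·CB·AB·C·AB·CB·C·AB·CB·AB·C·AB·CB·AB·CB·C·AB
    A ↦ C
    B ↦ AB
    C ↦ CB

A->C, B->AB, C->CB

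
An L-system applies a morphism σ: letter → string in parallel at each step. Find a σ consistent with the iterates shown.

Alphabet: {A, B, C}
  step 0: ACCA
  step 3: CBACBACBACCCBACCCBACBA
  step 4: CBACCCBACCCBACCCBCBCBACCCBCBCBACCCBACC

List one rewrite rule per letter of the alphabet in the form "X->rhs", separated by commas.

  step 3 ⇒ step 4: CBACBACBACCCBACCCBACBA ⇒ CB·A·CC·CB·A·CC·CB·A·CC·CB·CB·CB·A·CC·CB·CB·CB·A·CC·CB·A·CC
    A ↦ CC
    B ↦ A
    C ↦ CB

A->CC, B->A, C->CB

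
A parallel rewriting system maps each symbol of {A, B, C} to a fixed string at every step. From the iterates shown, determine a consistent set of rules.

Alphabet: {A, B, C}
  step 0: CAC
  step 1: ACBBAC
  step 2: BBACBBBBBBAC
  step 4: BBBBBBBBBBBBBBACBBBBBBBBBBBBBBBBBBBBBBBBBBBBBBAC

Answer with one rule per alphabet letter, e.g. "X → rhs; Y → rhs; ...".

  step 1 ⇒ step 2: ACBBAC ⇒ BB·AC·BB·BB·BB·AC
    A ↦ BB
    B ↦ BB
    C ↦ AC

A->BB, B->BB, C->AC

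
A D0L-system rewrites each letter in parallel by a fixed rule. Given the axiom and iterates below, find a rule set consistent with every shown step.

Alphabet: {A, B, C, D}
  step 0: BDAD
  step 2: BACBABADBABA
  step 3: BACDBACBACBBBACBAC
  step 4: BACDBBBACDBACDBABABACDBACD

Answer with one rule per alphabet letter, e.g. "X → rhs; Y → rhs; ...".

  step 3 ⇒ step 4: BACDBACBACBBBACBAC ⇒ BA·C·D·BB·BA·C·D·BA·C·D·BA·BA·BA·C·D·BA·C·D
    A ↦ C
    B ↦ BA
    C ↦ D
    D ↦ BB

A->C, B->BA, C->D, D->BB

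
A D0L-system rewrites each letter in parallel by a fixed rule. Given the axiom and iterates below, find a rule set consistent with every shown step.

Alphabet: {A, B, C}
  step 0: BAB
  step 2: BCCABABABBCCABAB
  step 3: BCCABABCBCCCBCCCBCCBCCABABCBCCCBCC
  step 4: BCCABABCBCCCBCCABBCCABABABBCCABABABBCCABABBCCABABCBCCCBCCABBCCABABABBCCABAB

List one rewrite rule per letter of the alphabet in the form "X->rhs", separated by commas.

  step 3 ⇒ step 4: BCCABABCBCCCBCCCBCCBCCABABCBCCCBCC ⇒ BCC·AB·AB·C·BCC·C·BCC·AB·BCC·AB·AB·AB·BCC·AB·AB·AB·BCC·AB·AB·BCC·AB·AB·C·BCC·C·BCC·AB·BCC·AB·AB·AB·BCC·AB·AB
    A ↦ C
    B ↦ BCC
    C ↦ AB

A->C, B->BCC, C->AB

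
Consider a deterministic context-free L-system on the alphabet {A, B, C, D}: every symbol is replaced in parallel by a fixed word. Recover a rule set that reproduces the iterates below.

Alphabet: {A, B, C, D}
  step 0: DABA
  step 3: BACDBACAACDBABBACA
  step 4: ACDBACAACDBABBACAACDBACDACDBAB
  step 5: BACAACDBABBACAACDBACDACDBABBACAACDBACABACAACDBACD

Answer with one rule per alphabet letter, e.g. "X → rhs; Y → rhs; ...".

A->B, B->ACD, C->A, D->CA

  step 4 ⇒ step 5: ACDBACAACDBABBACAACDBACDACDBAB ⇒ B·A·CA·ACD·B·A·B·B·A·CA·ACD·B·ACD·ACD·B·A·B·B·A·CA·ACD·B·A·CA·B·A·CA·ACD·B·ACD
    A ↦ B
    B ↦ ACD
    C ↦ A
    D ↦ CA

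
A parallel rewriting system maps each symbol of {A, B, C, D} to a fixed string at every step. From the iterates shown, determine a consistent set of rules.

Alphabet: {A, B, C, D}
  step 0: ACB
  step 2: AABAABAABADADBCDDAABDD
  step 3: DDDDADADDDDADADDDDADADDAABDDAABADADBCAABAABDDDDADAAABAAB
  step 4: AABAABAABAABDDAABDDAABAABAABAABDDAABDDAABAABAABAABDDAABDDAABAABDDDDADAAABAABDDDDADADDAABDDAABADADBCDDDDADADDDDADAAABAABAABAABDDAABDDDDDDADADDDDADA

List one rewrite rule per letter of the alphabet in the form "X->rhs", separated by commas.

A->DD, B->ADA, C->DBC, D->AAB

  step 3 ⇒ step 4: DDDDADADDDDADADDDDADADDAABDDAABADADBCAABAABDDDDADAAABAAB ⇒ AAB·AAB·AAB·AAB·DD·AAB·DD·AAB·AAB·AAB·AAB·DD·AAB·DD·AAB·AAB·AAB·AAB·DD·AAB·DD·AAB·AAB·DD·DD·ADA·AAB·AAB·DD·DD·ADA·DD·AAB·DD·AAB·ADA·DBC·DD·DD·ADA·DD·DD·ADA·AAB·AAB·AAB·AAB·DD·AAB·DD·DD·DD·ADA·DD·DD·ADA
    A ↦ DD
    B ↦ ADA
    C ↦ DBC
    D ↦ AAB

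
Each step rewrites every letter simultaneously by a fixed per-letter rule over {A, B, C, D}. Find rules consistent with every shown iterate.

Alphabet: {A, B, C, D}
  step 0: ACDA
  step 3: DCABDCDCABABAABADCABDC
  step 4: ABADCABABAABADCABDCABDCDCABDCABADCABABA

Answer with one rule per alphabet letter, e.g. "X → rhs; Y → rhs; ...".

A->DC, B->AB, C->BA, D->A

  step 3 ⇒ step 4: DCABDCDCABABAABADCABDC ⇒ A·BA·DC·AB·A·BA·A·BA·DC·AB·DC·AB·DC·DC·AB·DC·A·BA·DC·AB·A·BA
    A ↦ DC
    B ↦ AB
    C ↦ BA
    D ↦ A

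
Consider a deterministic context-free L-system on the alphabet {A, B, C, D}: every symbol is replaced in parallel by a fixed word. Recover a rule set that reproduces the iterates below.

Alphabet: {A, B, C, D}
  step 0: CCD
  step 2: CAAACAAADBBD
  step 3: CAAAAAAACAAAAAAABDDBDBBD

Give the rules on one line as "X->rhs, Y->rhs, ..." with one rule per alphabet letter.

A->AA, B->DB, C->CA, D->BD

  step 2 ⇒ step 3: CAAACAAADBBD ⇒ CA·AA·AA·AA·CA·AA·AA·AA·BD·DB·DB·BD
    A ↦ AA
    B ↦ DB
    C ↦ CA
    D ↦ BD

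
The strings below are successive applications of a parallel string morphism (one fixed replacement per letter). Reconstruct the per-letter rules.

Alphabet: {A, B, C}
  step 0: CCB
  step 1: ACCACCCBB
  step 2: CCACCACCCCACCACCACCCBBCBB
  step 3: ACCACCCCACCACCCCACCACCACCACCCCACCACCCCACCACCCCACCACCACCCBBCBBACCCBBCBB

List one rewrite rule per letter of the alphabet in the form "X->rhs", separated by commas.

  step 2 ⇒ step 3: CCACCACCCCACCACCACCCBBCBB ⇒ ACC·ACC·CC·ACC·ACC·CC·ACC·ACC·ACC·ACC·CC·ACC·ACC·CC·ACC·ACC·CC·ACC·ACC·ACC·CBB·CBB·ACC·CBB·CBB
    A ↦ CC
    B ↦ CBB
    C ↦ ACC

A->CC, B->CBB, C->ACC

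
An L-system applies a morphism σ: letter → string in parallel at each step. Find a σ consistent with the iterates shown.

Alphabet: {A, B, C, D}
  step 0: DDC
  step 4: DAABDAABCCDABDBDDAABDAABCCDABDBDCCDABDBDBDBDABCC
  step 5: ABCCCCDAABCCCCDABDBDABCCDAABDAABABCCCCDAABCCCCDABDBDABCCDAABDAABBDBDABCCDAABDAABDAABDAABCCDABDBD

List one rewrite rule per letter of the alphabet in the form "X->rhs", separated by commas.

A->CC, B->DA, C->BD, D->AB

  step 4 ⇒ step 5: DAABDAABCCDABDBDDAABDAABCCDABDBDCCDABDBDBDBDABCC ⇒ AB·CC·CC·DA·AB·CC·CC·DA·BD·BD·AB·CC·DA·AB·DA·AB·AB·CC·CC·DA·AB·CC·CC·DA·BD·BD·AB·CC·DA·AB·DA·AB·BD·BD·AB·CC·DA·AB·DA·AB·DA·AB·DA·AB·CC·DA·BD·BD
    A ↦ CC
    B ↦ DA
    C ↦ BD
    D ↦ AB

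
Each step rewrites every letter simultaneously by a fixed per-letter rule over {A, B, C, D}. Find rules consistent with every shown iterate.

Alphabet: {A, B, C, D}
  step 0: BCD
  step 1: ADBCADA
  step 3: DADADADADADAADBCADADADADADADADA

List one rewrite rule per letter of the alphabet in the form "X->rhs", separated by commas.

A->DA, B->ADB, C->CA, D->DA

  step 0 ⇒ step 1: BCD ⇒ ADB·CA·DA
    B ↦ ADB
    C ↦ CA
    D ↦ DA
    A ↦ DA  (constrained at step 1)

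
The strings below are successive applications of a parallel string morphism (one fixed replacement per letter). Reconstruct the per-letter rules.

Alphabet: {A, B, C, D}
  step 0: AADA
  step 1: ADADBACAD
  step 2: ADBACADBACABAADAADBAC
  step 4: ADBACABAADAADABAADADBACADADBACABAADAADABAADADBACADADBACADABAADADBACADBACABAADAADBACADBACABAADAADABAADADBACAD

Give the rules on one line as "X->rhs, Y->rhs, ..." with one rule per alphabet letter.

A->AD, B->ABA, C->A, D->BAC

  step 1 ⇒ step 2: ADADBACAD ⇒ AD·BAC·AD·BAC·ABA·AD·A·AD·BAC
    A ↦ AD
    B ↦ ABA
    C ↦ A
    D ↦ BAC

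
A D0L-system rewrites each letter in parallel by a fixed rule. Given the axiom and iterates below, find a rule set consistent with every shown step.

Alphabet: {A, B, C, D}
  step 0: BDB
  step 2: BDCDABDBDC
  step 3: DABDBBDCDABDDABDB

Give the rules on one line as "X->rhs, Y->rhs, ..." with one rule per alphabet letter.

  step 2 ⇒ step 3: BDCDABDBDC ⇒ DA·BD·B·BD·C·DA·BD·DA·BD·B
    A ↦ C
    B ↦ DA
    C ↦ B
    D ↦ BD

A->C, B->DA, C->B, D->BD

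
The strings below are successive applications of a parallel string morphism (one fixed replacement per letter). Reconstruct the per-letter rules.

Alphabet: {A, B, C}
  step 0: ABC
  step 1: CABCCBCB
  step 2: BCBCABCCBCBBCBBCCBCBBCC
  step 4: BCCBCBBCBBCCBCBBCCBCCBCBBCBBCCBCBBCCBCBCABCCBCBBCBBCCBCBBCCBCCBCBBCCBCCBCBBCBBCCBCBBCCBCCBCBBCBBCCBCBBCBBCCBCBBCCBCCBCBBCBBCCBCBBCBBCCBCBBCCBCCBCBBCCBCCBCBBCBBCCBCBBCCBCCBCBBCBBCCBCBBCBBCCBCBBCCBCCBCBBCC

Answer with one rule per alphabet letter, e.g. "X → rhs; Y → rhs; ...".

  step 1 ⇒ step 2: CABCCBCB ⇒ BCB·CA·BCC·BCB·BCB·BCC·BCB·BCC
    A ↦ CA
    B ↦ BCC
    C ↦ BCB

A->CA, B->BCC, C->BCB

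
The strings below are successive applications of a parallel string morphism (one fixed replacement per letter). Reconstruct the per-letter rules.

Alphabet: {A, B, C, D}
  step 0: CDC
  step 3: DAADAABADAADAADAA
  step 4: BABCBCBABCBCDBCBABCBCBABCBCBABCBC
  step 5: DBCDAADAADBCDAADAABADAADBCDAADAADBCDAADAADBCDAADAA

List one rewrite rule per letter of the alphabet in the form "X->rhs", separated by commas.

  step 4 ⇒ step 5: BABCBCBABCBCDBCBABCBCBABCBCBABCBC ⇒ D·BC·D·AA·D·AA·D·BC·D·AA·D·AA·BA·D·AA·D·BC·D·AA·D·AA·D·BC·D·AA·D·AA·D·BC·D·AA·D·AA
    A ↦ BC
    B ↦ D
    C ↦ AA
    D ↦ BA

A->BC, B->D, C->AA, D->BA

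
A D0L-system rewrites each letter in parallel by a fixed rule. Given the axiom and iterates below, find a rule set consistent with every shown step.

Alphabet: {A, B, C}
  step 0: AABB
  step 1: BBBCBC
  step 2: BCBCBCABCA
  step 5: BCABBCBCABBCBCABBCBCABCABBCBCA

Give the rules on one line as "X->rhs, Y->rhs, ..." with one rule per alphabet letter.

  step 1 ⇒ step 2: BBBCBC ⇒ BC·BC·BC·A·BC·A
    B ↦ BC
    C ↦ A
  step 0 ⇒ step 1: AABB ⇒ B·B·BC·BC
    A ↦ B

A->B, B->BC, C->A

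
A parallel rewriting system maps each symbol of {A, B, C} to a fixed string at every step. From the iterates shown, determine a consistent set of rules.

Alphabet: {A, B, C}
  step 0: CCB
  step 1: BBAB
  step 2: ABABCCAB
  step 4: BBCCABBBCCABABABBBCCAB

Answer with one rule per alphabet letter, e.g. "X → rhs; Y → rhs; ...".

A->CC, B->AB, C->B

  step 1 ⇒ step 2: BBAB ⇒ AB·AB·CC·AB
    A ↦ CC
    B ↦ AB
  step 0 ⇒ step 1: CCB ⇒ B·B·AB
    C ↦ B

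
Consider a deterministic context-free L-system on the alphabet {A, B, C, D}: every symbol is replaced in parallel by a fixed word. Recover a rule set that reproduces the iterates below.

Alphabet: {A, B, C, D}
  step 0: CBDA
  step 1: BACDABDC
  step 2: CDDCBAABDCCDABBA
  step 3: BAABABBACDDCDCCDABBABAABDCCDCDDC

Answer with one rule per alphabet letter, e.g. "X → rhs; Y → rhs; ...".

A->DC, B->CD, C->BA, D->AB

  step 2 ⇒ step 3: CDDCBAABDCCDABBA ⇒ BA·AB·AB·BA·CD·DC·DC·CD·AB·BA·BA·AB·DC·CD·CD·DC
    A ↦ DC
    B ↦ CD
    C ↦ BA
    D ↦ AB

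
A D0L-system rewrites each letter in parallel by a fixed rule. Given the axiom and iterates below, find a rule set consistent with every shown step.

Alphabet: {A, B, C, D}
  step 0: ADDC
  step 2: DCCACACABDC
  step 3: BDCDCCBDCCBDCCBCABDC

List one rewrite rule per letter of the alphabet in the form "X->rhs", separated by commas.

A->CB, B->CA, C->DC, D->B

  step 2 ⇒ step 3: DCCACACABDC ⇒ B·DC·DC·CB·DC·CB·DC·CB·CA·B·DC
    A ↦ CB
    B ↦ CA
    C ↦ DC
    D ↦ B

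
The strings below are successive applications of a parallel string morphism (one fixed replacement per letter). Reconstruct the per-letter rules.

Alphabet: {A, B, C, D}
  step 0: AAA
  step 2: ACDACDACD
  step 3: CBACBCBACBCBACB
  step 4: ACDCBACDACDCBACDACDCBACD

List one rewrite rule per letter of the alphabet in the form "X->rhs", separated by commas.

A->CB, B->D, C->AC, D->B

  step 3 ⇒ step 4: CBACBCBACBCBACB ⇒ AC·D·CB·AC·D·AC·D·CB·AC·D·AC·D·CB·AC·D
    A ↦ CB
    B ↦ D
    C ↦ AC
  step 2 ⇒ step 3: ACDACDACD ⇒ CB·AC·B·CB·AC·B·CB·AC·B
    D ↦ B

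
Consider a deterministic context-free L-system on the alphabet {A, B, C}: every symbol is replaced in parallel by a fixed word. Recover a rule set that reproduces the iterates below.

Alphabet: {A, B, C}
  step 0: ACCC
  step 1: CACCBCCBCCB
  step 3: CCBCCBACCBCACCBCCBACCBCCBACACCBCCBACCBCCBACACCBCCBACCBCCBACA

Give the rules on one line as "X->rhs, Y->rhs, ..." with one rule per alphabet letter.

  step 0 ⇒ step 1: ACCC ⇒ CA·CCB·CCB·CCB
    A ↦ CA
    C ↦ CCB
    B ↦ A  (constrained at step 1)

A->CA, B->A, C->CCB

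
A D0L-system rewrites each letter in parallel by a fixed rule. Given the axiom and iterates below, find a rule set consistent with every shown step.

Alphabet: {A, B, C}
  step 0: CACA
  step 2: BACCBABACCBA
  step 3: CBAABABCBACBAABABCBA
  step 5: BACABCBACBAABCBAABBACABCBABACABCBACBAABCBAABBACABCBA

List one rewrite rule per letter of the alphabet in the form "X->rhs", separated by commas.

A->BA, B->C, C->AB

  step 2 ⇒ step 3: BACCBABACCBA ⇒ C·BA·AB·AB·C·BA·C·BA·AB·AB·C·BA
    A ↦ BA
    B ↦ C
    C ↦ AB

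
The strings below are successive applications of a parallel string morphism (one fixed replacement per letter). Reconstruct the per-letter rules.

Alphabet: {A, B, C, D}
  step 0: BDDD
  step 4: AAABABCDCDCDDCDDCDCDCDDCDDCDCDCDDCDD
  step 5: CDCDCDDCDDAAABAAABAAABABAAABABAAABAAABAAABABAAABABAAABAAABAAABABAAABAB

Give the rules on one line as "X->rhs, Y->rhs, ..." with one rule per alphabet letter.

A->CD, B->D, C->AA, D->AB

  step 4 ⇒ step 5: AAABABCDCDCDDCDDCDCDCDDCDDCDCDCDDCDD ⇒ CD·CD·CD·D·CD·D·AA·AB·AA·AB·AA·AB·AB·AA·AB·AB·AA·AB·AA·AB·AA·AB·AB·AA·AB·AB·AA·AB·AA·AB·AA·AB·AB·AA·AB·AB
    A ↦ CD
    B ↦ D
    C ↦ AA
    D ↦ AB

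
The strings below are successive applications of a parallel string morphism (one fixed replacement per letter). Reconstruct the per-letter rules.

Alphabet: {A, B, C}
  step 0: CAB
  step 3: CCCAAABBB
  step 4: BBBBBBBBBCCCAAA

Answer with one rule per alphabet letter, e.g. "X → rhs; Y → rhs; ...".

  step 3 ⇒ step 4: CCCAAABBB ⇒ BBB·BBB·BBB·C·C·C·A·A·A
    A ↦ C
    B ↦ A
    C ↦ BBB

A->C, B->A, C->BBB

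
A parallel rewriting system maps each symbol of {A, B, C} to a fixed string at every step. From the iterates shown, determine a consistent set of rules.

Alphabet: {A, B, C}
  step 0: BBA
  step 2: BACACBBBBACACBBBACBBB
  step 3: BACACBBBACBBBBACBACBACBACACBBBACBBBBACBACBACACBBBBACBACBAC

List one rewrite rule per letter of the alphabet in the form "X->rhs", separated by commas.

  step 2 ⇒ step 3: BACACBBBBACACBBBACBBB ⇒ BAC·AC·BBB·AC·BBB·BAC·BAC·BAC·BAC·AC·BBB·AC·BBB·BAC·BAC·BAC·AC·BBB·BAC·BAC·BAC
    A ↦ AC
    B ↦ BAC
    C ↦ BBB

A->AC, B->BAC, C->BBB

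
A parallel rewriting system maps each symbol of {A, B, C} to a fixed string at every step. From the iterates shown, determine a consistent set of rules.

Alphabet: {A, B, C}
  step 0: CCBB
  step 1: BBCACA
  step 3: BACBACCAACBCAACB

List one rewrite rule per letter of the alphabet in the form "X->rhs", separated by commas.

  step 0 ⇒ step 1: CCBB ⇒ B·B·CA·CA
    B ↦ CA
    C ↦ B
    A ↦ AC  (constrained at step 1)

A->AC, B->CA, C->B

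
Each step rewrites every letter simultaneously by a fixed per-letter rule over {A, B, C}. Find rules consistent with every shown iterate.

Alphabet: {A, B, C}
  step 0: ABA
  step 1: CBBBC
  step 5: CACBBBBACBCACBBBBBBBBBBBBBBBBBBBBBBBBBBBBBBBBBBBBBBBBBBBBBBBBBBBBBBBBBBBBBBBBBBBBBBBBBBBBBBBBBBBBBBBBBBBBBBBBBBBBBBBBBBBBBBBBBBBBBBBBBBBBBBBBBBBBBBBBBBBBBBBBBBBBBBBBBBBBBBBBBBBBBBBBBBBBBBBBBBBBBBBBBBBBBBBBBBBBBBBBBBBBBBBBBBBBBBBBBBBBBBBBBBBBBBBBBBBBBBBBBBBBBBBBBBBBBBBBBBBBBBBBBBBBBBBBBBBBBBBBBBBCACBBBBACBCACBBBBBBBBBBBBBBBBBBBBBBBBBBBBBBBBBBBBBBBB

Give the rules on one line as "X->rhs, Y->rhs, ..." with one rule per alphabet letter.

  step 0 ⇒ step 1: ABA ⇒ C·BBB·C
    A ↦ C
    B ↦ BBB
    C ↦ ACB  (constrained at step 1)

A->C, B->BBB, C->ACB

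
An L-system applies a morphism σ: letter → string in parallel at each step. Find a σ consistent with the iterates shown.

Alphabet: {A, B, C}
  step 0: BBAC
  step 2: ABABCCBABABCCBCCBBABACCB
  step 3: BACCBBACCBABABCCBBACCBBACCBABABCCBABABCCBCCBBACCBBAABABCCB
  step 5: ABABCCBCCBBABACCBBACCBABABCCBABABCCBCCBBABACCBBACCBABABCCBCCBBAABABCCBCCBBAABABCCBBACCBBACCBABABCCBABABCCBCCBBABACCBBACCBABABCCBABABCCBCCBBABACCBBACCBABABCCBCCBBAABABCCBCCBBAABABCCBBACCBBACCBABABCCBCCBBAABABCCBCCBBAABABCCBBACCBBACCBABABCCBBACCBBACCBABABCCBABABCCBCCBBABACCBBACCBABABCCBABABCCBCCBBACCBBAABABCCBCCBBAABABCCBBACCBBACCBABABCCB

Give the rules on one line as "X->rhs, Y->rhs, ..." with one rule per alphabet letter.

A->BA, B->CCB, C->AB

  step 2 ⇒ step 3: ABABCCBABABCCBCCBBABACCB ⇒ BA·CCB·BA·CCB·AB·AB·CCB·BA·CCB·BA·CCB·AB·AB·CCB·AB·AB·CCB·CCB·BA·CCB·BA·AB·AB·CCB
    A ↦ BA
    B ↦ CCB
    C ↦ AB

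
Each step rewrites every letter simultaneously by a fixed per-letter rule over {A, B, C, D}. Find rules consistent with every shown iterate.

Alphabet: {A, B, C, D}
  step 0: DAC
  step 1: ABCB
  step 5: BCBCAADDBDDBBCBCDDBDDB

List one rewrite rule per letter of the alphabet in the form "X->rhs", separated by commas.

A->BC, B->DD, C->B, D->A

  step 0 ⇒ step 1: DAC ⇒ A·BC·B
    A ↦ BC
    C ↦ B
    D ↦ A
    B ↦ DD  (constrained at step 1)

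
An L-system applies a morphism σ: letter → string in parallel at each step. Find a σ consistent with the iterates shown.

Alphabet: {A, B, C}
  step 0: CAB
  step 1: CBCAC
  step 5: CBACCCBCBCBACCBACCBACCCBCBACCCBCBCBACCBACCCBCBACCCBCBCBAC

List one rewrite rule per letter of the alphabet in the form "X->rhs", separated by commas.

A->C, B->AC, C->CB

  step 0 ⇒ step 1: CAB ⇒ CB·C·AC
    A ↦ C
    B ↦ AC
    C ↦ CB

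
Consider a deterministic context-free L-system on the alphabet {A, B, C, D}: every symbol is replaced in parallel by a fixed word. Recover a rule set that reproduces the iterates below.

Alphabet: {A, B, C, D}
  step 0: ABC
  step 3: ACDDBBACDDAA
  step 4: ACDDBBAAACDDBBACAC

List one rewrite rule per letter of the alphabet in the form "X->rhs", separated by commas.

A->AC, B->A, C->DD, D->B

  step 3 ⇒ step 4: ACDDBBACDDAA ⇒ AC·DD·B·B·A·A·AC·DD·B·B·AC·AC
    A ↦ AC
    B ↦ A
    C ↦ DD
    D ↦ B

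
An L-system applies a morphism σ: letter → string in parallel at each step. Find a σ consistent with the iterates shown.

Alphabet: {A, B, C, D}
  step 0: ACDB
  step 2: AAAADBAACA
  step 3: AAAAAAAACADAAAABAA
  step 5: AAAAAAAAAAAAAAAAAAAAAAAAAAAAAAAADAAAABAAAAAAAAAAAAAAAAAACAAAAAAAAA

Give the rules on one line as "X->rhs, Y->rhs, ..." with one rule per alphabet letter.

A->AA, B->D, C->B, D->CA

  step 2 ⇒ step 3: AAAADBAACA ⇒ AA·AA·AA·AA·CA·D·AA·AA·B·AA
    A ↦ AA
    B ↦ D
    C ↦ B
    D ↦ CA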